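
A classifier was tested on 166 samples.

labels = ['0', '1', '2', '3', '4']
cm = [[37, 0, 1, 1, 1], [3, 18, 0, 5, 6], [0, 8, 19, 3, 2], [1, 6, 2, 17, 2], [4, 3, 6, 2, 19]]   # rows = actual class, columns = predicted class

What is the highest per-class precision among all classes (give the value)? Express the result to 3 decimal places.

Per-class precision (TP/(TP+FP)):
  0: TP=37, FP=3+0+1+4=8 → 37/45 = 0.8222
  1: TP=18, FP=0+8+6+3=17 → 18/35 = 0.5143
  2: TP=19, FP=1+0+2+6=9 → 19/28 = 0.6786
  3: TP=17, FP=1+5+3+2=11 → 17/28 = 0.6071
  4: TP=19, FP=1+6+2+2=11 → 19/30 = 0.6333
Highest is class '0' with precision = 0.822.

0.822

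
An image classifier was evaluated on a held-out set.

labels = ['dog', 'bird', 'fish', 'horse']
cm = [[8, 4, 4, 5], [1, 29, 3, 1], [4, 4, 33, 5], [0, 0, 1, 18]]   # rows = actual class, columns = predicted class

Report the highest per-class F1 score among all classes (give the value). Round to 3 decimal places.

Per-class F1 score (2·TP/(2·TP+FP+FN)):
  dog: TP=8, FP=1+4+0=5, FN=4+4+5=13 → 16/34 = 0.4706
  bird: TP=29, FP=4+4+0=8, FN=1+3+1=5 → 58/71 = 0.8169
  fish: TP=33, FP=4+3+1=8, FN=4+4+5=13 → 66/87 = 0.7586
  horse: TP=18, FP=5+1+5=11, FN=0+0+1=1 → 36/48 = 0.7500
Highest is class 'bird' with F1 score = 0.817.

0.817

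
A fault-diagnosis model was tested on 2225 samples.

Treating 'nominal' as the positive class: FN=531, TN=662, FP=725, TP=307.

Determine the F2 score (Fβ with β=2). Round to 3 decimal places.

0.350

Fβ = (1+β²)·TP / ((1+β²)·TP + β²·FN + FP), with β²=4
= 5·307 / (5·307 + 4·531 + 725) = 0.350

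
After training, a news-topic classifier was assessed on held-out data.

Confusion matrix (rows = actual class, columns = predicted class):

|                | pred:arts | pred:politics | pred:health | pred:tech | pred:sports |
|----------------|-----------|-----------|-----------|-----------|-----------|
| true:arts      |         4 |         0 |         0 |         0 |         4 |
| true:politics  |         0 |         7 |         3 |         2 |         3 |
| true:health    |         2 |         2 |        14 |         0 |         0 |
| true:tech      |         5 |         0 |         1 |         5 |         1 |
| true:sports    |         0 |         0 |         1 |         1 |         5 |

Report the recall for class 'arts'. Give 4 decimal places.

Take TP from the diagonal, FP from the rest of the 'arts' prediction marginal, FN from the rest of the 'arts' actual marginal.
recall = TP/(TP+FN).
arts: TP=4, FN=0+0+0+4=4 → 4/8 = 0.50000

0.5000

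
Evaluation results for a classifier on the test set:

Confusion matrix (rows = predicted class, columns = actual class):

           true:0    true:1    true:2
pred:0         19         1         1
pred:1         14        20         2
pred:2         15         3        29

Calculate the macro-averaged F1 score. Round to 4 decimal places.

0.6505

Per-class F1 score (2·TP/(2·TP+FP+FN)):
  0: TP=19, FP=1+1=2, FN=14+15=29 → 38/69 = 0.55072
  1: TP=20, FP=14+2=16, FN=1+3=4 → 40/60 = 0.66667
  2: TP=29, FP=15+3=18, FN=1+2=3 → 58/79 = 0.73418
Macro-F1 score = mean = (0.55072 + 0.66667 + 0.73418) / 3 = 0.6505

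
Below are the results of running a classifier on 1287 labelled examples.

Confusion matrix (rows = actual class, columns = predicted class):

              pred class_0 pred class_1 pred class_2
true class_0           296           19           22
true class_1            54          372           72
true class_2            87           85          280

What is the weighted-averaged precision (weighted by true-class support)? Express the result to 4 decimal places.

Per-class precision (TP/(TP+FP)):
  class_0: TP=296, FP=54+87=141 → 296/437 = 0.67735
  class_1: TP=372, FP=19+85=104 → 372/476 = 0.78151
  class_2: TP=280, FP=22+72=94 → 280/374 = 0.74866
Weighted-precision = Σ (supportᵢ/N)·precisionᵢ with N=1287: (337/1287)·0.67735 + (498/1287)·0.78151 + (452/1287)·0.74866 = 0.7427

0.7427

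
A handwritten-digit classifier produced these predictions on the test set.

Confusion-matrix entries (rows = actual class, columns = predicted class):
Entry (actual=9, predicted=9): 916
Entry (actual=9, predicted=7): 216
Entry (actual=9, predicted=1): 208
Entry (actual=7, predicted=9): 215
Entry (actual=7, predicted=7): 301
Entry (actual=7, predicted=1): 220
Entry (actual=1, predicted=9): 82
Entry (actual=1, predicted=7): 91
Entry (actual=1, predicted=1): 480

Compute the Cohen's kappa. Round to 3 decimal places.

0.411

Observed agreement pₒ = trace/N = 1697/2729 = 0.6218
Expected agreement pₑ = Σ (rowᵢ·colᵢ)/N² = (1340·1213 + 736·608 + 653·908)/2729² = 0.3580
κ = (pₒ − pₑ)/(1 − pₑ) = (0.6218 − 0.3580)/(1 − 0.3580) = 0.411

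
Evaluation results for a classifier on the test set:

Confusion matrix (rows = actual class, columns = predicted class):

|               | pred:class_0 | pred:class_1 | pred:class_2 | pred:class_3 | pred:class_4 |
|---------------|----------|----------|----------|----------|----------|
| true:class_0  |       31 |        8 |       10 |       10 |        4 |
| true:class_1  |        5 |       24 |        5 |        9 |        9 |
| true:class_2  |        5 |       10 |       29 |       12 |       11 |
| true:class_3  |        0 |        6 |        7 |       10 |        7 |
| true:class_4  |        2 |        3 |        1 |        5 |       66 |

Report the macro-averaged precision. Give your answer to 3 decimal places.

0.529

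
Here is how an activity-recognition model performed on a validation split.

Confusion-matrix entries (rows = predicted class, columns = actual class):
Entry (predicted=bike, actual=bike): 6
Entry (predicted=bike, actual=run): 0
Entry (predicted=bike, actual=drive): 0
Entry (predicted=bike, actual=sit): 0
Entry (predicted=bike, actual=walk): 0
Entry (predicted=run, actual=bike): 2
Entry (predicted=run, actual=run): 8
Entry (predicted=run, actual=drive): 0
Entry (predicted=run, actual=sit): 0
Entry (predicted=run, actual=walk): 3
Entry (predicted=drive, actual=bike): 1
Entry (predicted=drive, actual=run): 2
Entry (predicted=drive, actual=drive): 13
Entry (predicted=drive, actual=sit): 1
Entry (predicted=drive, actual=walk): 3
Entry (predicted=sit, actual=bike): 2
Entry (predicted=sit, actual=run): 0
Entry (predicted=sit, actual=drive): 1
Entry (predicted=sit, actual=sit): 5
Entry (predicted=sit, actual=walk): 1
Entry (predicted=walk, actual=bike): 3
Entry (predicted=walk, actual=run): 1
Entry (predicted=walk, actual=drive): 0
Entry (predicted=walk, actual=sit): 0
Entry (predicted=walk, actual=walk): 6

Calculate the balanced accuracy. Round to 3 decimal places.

0.676

Balanced accuracy = mean of per-class recall.
  bike: recall = 6/14 = 0.4286
  run: recall = 8/11 = 0.7273
  drive: recall = 13/14 = 0.9286
  sit: recall = 5/6 = 0.8333
  walk: recall = 6/13 = 0.4615
Mean = (0.4286 + 0.7273 + 0.9286 + 0.8333 + 0.4615) / 5 = 0.676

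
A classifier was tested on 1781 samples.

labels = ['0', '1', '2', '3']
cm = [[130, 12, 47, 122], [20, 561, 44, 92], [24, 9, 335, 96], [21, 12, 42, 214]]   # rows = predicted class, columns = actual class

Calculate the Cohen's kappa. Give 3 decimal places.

Observed agreement pₒ = trace/N = 1240/1781 = 0.6962
Expected agreement pₑ = Σ (rowᵢ·colᵢ)/N² = (195·311 + 594·717 + 468·464 + 524·289)/1781² = 0.2696
κ = (pₒ − pₑ)/(1 − pₑ) = (0.6962 − 0.2696)/(1 − 0.2696) = 0.584

0.584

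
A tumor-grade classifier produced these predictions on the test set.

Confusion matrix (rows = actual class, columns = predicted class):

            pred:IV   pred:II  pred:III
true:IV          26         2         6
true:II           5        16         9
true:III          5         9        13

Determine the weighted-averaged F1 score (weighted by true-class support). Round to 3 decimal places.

0.603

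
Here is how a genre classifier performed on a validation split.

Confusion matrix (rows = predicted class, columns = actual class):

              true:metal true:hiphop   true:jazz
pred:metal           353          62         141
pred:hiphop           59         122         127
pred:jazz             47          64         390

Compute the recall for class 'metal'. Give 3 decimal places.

0.769

Take TP from the diagonal, FP from the rest of the 'metal' prediction marginal, FN from the rest of the 'metal' actual marginal.
recall = TP/(TP+FN).
metal: TP=353, FN=59+47=106 → 353/459 = 0.7691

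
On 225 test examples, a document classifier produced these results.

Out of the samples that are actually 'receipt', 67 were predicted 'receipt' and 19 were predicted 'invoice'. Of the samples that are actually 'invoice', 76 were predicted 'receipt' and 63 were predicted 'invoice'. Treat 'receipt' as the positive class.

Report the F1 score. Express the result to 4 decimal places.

0.5852

Precision = TP/(TP+FP) = 67/143 = 0.4685
Recall = TP/(TP+FN) = 67/86 = 0.7791
F1 = 2·TP/(2·TP+FP+FN) = 134/229 = 0.5852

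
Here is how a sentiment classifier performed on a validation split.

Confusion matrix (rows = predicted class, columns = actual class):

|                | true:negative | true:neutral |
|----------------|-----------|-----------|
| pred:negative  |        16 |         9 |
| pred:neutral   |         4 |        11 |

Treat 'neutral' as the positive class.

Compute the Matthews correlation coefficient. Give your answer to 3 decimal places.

0.361

MCC = (TP·TN − FP·FN) / √((TP+FP)(TP+FN)(TN+FP)(TN+FN))
Numerator = 11·16 − 4·9 = 140
Denominator = √(15·20·20·25) = √150000 = 387.2983
MCC = 140 / 387.2983 = 0.361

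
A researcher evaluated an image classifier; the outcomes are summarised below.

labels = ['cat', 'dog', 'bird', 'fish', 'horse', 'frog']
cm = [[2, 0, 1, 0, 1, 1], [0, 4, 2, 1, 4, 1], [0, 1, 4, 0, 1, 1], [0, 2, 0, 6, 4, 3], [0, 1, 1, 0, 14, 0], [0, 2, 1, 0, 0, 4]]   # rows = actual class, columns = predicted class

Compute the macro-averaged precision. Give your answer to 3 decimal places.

Per-class precision (TP/(TP+FP)):
  cat: TP=2, FP=0+0+0+0+0=0 → 2/2 = 1.0000
  dog: TP=4, FP=0+1+2+1+2=6 → 4/10 = 0.4000
  bird: TP=4, FP=1+2+0+1+1=5 → 4/9 = 0.4444
  fish: TP=6, FP=0+1+0+0+0=1 → 6/7 = 0.8571
  horse: TP=14, FP=1+4+1+4+0=10 → 14/24 = 0.5833
  frog: TP=4, FP=1+1+1+3+0=6 → 4/10 = 0.4000
Macro-precision = mean = (1.0000 + 0.4000 + 0.4444 + 0.8571 + 0.5833 + 0.4000) / 6 = 0.614

0.614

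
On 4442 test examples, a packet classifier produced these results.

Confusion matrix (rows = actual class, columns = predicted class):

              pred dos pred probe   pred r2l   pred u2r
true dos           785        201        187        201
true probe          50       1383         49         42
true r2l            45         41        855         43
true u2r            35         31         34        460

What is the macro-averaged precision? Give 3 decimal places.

0.767

Per-class precision (TP/(TP+FP)):
  dos: TP=785, FP=50+45+35=130 → 785/915 = 0.8579
  probe: TP=1383, FP=201+41+31=273 → 1383/1656 = 0.8351
  r2l: TP=855, FP=187+49+34=270 → 855/1125 = 0.7600
  u2r: TP=460, FP=201+42+43=286 → 460/746 = 0.6166
Macro-precision = mean = (0.8579 + 0.8351 + 0.7600 + 0.6166) / 4 = 0.767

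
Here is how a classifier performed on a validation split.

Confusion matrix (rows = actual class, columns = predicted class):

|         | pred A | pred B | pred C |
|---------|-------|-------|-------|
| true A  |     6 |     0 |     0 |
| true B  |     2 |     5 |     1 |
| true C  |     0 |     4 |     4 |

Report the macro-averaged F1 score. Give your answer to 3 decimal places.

0.687

Per-class F1 score (2·TP/(2·TP+FP+FN)):
  A: TP=6, FP=2+0=2, FN=0+0=0 → 12/14 = 0.8571
  B: TP=5, FP=0+4=4, FN=2+1=3 → 10/17 = 0.5882
  C: TP=4, FP=0+1=1, FN=0+4=4 → 8/13 = 0.6154
Macro-F1 score = mean = (0.8571 + 0.5882 + 0.6154) / 3 = 0.687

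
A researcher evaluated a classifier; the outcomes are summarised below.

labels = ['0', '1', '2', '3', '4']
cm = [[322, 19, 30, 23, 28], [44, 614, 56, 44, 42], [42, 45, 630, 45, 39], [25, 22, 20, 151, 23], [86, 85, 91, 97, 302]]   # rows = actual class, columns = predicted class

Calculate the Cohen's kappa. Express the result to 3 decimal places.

Observed agreement pₒ = trace/N = 2019/2925 = 0.6903
Expected agreement pₑ = Σ (rowᵢ·colᵢ)/N² = (422·519 + 800·785 + 801·827 + 241·360 + 661·434)/2925² = 0.2201
κ = (pₒ − pₑ)/(1 − pₑ) = (0.6903 − 0.2201)/(1 − 0.2201) = 0.603

0.603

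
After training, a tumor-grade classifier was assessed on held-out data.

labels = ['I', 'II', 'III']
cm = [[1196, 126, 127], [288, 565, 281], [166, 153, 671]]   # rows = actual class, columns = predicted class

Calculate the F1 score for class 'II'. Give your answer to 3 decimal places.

0.571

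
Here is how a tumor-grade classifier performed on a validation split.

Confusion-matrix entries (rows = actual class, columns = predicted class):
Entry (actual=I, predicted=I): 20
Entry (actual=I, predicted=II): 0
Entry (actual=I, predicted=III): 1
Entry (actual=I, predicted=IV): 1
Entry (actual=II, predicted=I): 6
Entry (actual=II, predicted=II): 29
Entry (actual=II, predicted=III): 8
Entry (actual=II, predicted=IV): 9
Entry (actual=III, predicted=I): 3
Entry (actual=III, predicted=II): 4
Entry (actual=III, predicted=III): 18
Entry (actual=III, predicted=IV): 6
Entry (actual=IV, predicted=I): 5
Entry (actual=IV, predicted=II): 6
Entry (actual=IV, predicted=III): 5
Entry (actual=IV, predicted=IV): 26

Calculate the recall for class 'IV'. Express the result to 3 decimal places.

recall = TP/(TP+FN).
IV: TP=26, FN=5+6+5=16 → 26/42 = 0.6190

0.619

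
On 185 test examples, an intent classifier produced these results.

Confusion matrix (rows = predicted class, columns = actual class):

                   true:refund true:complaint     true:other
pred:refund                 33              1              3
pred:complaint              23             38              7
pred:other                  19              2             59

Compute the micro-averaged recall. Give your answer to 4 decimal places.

Micro-averaging pools counts across classes: ΣTP=130, ΣFP=55, ΣFN=55.
Micro-recall = TP/(TP+FN) on pooled counts = 0.7027 (equals overall accuracy in single-label multiclass).

0.7027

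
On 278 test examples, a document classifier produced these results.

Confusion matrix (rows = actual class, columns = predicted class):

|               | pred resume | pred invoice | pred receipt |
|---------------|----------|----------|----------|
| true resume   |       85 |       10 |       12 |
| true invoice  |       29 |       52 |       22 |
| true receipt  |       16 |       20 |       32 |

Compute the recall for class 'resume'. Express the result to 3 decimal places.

0.794

Treat 'resume' as positive and all other classes as negative.
recall = TP/(TP+FN).
resume: TP=85, FN=10+12=22 → 85/107 = 0.7944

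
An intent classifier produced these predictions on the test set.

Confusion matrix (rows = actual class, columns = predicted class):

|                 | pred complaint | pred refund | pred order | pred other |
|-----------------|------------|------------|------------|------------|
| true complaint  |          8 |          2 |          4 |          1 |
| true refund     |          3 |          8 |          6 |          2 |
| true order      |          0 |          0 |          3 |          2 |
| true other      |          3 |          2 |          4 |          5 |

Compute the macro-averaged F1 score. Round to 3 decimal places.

Per-class F1 score (2·TP/(2·TP+FP+FN)):
  complaint: TP=8, FP=3+0+3=6, FN=2+4+1=7 → 16/29 = 0.5517
  refund: TP=8, FP=2+0+2=4, FN=3+6+2=11 → 16/31 = 0.5161
  order: TP=3, FP=4+6+4=14, FN=0+0+2=2 → 6/22 = 0.2727
  other: TP=5, FP=1+2+2=5, FN=3+2+4=9 → 10/24 = 0.4167
Macro-F1 score = mean = (0.5517 + 0.5161 + 0.2727 + 0.4167) / 4 = 0.439

0.439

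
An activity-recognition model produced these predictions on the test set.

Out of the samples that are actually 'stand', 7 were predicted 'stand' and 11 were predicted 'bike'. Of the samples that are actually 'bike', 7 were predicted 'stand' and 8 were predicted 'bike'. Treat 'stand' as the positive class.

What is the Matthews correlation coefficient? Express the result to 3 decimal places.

MCC = (TP·TN − FP·FN) / √((TP+FP)(TP+FN)(TN+FP)(TN+FN))
Numerator = 7·8 − 7·11 = -21
Denominator = √(14·18·15·19) = √71820 = 267.9925
MCC = -21 / 267.9925 = -0.078

-0.078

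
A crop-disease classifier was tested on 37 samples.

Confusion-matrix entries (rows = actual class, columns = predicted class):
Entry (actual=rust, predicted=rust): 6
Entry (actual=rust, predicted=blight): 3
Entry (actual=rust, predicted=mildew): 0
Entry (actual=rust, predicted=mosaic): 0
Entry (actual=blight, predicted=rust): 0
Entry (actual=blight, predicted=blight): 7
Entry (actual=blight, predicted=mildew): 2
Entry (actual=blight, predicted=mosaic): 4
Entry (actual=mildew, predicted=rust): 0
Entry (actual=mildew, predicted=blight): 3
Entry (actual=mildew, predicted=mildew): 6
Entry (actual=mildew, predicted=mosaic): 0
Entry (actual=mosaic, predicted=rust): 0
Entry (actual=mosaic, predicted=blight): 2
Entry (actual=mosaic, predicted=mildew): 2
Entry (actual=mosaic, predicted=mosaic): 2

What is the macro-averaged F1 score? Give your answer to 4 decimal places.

0.5662

Per-class F1 score (2·TP/(2·TP+FP+FN)):
  rust: TP=6, FP=0+0+0=0, FN=3+0+0=3 → 12/15 = 0.80000
  blight: TP=7, FP=3+3+2=8, FN=0+2+4=6 → 14/28 = 0.50000
  mildew: TP=6, FP=0+2+2=4, FN=0+3+0=3 → 12/19 = 0.63158
  mosaic: TP=2, FP=0+4+0=4, FN=0+2+2=4 → 4/12 = 0.33333
Macro-F1 score = mean = (0.80000 + 0.50000 + 0.63158 + 0.33333) / 4 = 0.5662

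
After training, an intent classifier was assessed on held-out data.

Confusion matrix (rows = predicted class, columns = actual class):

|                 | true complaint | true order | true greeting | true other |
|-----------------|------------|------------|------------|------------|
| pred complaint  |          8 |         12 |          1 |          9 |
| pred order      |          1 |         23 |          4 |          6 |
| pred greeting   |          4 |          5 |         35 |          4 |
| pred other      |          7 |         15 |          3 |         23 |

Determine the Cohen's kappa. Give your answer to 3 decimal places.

Observed agreement pₒ = trace/N = 89/160 = 0.5563
Expected agreement pₑ = Σ (rowᵢ·colᵢ)/N² = (20·30 + 55·34 + 43·48 + 42·48)/160² = 0.2559
κ = (pₒ − pₑ)/(1 − pₑ) = (0.5563 − 0.2559)/(1 − 0.2559) = 0.404

0.404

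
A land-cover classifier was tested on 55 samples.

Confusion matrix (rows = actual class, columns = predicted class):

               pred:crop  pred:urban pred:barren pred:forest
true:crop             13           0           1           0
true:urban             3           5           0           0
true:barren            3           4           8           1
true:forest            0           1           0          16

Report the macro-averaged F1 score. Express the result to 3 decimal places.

0.731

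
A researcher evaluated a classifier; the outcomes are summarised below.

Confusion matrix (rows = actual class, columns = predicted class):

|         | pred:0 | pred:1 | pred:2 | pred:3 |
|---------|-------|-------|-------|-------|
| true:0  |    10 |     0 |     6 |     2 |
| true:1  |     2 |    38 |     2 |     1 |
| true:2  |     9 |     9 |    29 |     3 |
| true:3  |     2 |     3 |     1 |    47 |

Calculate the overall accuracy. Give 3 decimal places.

Accuracy = trace / total = (10+38+29+47=124) / 164 = 124/164 = 0.756

0.756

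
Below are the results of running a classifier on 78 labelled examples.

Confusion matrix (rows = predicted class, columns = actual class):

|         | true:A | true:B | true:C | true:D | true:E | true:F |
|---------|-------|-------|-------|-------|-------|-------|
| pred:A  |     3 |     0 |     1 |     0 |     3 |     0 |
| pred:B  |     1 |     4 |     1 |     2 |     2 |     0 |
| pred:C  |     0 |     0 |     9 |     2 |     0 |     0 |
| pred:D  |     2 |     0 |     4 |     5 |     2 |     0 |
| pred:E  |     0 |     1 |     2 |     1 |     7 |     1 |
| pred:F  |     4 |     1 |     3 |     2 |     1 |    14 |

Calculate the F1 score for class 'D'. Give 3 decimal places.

Take TP from the diagonal, FP from the rest of the 'D' prediction marginal, FN from the rest of the 'D' actual marginal.
F1 score = 2·TP/(2·TP+FP+FN).
D: TP=5, FP=2+0+4+2+0=8, FN=0+2+2+1+2=7 → 10/25 = 0.4000

0.400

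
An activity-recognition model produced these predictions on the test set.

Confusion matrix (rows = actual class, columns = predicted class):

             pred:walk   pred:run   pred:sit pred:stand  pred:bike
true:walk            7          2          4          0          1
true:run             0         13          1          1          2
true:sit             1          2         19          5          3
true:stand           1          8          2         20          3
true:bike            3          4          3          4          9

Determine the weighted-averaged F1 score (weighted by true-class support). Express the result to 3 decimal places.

0.575

Per-class F1 score (2·TP/(2·TP+FP+FN)):
  walk: TP=7, FP=0+1+1+3=5, FN=2+4+0+1=7 → 14/26 = 0.5385
  run: TP=13, FP=2+2+8+4=16, FN=0+1+1+2=4 → 26/46 = 0.5652
  sit: TP=19, FP=4+1+2+3=10, FN=1+2+5+3=11 → 38/59 = 0.6441
  stand: TP=20, FP=0+1+5+4=10, FN=1+8+2+3=14 → 40/64 = 0.6250
  bike: TP=9, FP=1+2+3+3=9, FN=3+4+3+4=14 → 18/41 = 0.4390
Weighted-F1 score = Σ (supportᵢ/N)·F1 scoreᵢ with N=118: (14/118)·0.5385 + (17/118)·0.5652 + (30/118)·0.6441 + (34/118)·0.6250 + (23/118)·0.4390 = 0.575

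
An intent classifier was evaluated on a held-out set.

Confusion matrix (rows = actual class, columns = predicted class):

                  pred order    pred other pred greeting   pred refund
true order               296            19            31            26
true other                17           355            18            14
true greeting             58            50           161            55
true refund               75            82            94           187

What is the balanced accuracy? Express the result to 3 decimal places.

0.650

Balanced accuracy = mean of per-class recall.
  order: recall = 296/372 = 0.7957
  other: recall = 355/404 = 0.8787
  greeting: recall = 161/324 = 0.4969
  refund: recall = 187/438 = 0.4269
Mean = (0.7957 + 0.8787 + 0.4969 + 0.4269) / 4 = 0.650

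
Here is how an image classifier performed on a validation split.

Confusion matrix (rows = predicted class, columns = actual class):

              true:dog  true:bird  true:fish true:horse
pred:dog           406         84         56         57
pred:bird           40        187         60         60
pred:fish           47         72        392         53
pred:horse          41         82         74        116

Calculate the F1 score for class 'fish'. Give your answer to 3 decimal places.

0.684

One-vs-rest for 'fish': TP = diagonal; FP = other classes predicted 'fish'; FN = 'fish' predicted as other.
F1 score = 2·TP/(2·TP+FP+FN).
fish: TP=392, FP=47+72+53=172, FN=56+60+74=190 → 784/1146 = 0.6841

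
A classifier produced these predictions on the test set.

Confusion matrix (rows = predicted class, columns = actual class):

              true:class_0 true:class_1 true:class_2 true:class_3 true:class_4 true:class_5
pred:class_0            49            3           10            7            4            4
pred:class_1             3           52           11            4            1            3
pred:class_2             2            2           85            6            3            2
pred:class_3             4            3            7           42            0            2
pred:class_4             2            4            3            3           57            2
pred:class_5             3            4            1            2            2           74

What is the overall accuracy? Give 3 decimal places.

Accuracy = trace / total = (49+52+85+42+57+74=359) / 466 = 359/466 = 0.770

0.770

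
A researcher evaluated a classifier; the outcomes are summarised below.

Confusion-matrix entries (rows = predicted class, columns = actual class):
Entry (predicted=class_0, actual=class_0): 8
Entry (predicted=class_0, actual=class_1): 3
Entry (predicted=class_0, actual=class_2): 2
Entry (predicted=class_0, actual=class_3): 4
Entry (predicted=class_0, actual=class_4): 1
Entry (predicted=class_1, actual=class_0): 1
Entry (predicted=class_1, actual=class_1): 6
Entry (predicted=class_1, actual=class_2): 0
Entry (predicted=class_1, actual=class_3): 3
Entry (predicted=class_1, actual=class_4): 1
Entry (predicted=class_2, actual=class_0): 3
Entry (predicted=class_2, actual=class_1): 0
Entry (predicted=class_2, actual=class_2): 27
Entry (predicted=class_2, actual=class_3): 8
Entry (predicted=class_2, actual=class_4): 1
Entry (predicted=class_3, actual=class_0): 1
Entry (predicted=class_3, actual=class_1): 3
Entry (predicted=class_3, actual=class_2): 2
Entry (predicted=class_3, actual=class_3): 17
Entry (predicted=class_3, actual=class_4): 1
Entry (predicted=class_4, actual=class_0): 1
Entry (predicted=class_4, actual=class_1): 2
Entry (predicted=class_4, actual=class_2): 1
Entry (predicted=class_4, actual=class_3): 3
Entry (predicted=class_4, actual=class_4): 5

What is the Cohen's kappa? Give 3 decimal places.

0.481

Observed agreement pₒ = trace/N = 63/104 = 0.6058
Expected agreement pₑ = Σ (rowᵢ·colᵢ)/N² = (14·18 + 14·11 + 32·39 + 35·24 + 9·12)/104² = 0.2406
κ = (pₒ − pₑ)/(1 − pₑ) = (0.6058 − 0.2406)/(1 − 0.2406) = 0.481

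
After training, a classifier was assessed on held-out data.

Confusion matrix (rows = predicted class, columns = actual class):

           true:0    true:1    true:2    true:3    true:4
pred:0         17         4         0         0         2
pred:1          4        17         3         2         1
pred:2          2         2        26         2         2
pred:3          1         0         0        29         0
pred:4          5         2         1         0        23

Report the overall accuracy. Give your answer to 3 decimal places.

Accuracy = trace / total = (17+17+26+29+23=112) / 145 = 112/145 = 0.772

0.772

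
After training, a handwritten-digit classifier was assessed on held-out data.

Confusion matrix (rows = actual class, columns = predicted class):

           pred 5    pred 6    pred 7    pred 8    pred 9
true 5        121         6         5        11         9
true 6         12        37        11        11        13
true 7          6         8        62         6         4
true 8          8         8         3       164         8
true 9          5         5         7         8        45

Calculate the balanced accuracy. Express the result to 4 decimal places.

Balanced accuracy = mean of per-class recall.
  5: recall = 121/152 = 0.79605
  6: recall = 37/84 = 0.44048
  7: recall = 62/86 = 0.72093
  8: recall = 164/191 = 0.85864
  9: recall = 45/70 = 0.64286
Mean = (0.79605 + 0.44048 + 0.72093 + 0.85864 + 0.64286) / 5 = 0.6918

0.6918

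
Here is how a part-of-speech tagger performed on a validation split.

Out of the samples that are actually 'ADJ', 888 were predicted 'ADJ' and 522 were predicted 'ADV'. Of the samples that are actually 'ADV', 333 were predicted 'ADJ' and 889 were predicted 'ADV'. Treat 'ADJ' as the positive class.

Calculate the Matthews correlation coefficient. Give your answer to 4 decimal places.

MCC = (TP·TN − FP·FN) / √((TP+FP)(TP+FN)(TN+FP)(TN+FN))
Numerator = 888·889 − 333·522 = 615606
Denominator = √(1221·1410·1222·1411) = √2968472269620 = 1722925.4974
MCC = 615606 / 1722925.4974 = 0.3573

0.3573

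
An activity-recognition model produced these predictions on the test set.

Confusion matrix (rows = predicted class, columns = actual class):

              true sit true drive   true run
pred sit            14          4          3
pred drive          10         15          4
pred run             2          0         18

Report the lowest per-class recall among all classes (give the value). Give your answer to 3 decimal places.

Per-class recall (TP/(TP+FN)):
  sit: TP=14, FN=10+2=12 → 14/26 = 0.5385
  drive: TP=15, FN=4+0=4 → 15/19 = 0.7895
  run: TP=18, FN=3+4=7 → 18/25 = 0.7200
Lowest is class 'sit' with recall = 0.538.

0.538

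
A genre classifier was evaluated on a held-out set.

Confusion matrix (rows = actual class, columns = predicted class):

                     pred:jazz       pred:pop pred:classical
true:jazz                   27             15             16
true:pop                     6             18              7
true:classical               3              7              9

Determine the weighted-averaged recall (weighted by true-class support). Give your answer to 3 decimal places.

Per-class recall (TP/(TP+FN)):
  jazz: TP=27, FN=15+16=31 → 27/58 = 0.4655
  pop: TP=18, FN=6+7=13 → 18/31 = 0.5806
  classical: TP=9, FN=3+7=10 → 9/19 = 0.4737
Weighted-recall = Σ (supportᵢ/N)·recallᵢ with N=108: (58/108)·0.4655 + (31/108)·0.5806 + (19/108)·0.4737 = 0.500

0.500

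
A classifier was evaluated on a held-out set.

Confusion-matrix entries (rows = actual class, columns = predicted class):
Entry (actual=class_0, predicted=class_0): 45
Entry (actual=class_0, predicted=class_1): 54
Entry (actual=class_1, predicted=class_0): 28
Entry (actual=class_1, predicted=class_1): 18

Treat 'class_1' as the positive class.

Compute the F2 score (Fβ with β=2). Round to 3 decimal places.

0.352

Fβ = (1+β²)·TP / ((1+β²)·TP + β²·FN + FP), with β²=4
= 5·18 / (5·18 + 4·28 + 54) = 0.352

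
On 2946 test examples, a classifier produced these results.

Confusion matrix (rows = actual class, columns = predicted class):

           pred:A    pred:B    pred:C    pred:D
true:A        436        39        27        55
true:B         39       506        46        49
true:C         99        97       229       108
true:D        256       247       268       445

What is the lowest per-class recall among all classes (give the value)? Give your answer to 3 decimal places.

0.366

Per-class recall (TP/(TP+FN)):
  A: TP=436, FN=39+27+55=121 → 436/557 = 0.7828
  B: TP=506, FN=39+46+49=134 → 506/640 = 0.7906
  C: TP=229, FN=99+97+108=304 → 229/533 = 0.4296
  D: TP=445, FN=256+247+268=771 → 445/1216 = 0.3660
Lowest is class 'D' with recall = 0.366.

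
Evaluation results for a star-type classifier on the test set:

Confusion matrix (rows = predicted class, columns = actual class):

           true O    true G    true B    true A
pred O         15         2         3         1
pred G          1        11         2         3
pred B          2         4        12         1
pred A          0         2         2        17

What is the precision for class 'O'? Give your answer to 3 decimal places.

0.714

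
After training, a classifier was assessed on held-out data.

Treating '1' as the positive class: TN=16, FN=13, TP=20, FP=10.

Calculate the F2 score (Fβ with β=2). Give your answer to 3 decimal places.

Fβ = (1+β²)·TP / ((1+β²)·TP + β²·FN + FP), with β²=4
= 5·20 / (5·20 + 4·13 + 10) = 0.617

0.617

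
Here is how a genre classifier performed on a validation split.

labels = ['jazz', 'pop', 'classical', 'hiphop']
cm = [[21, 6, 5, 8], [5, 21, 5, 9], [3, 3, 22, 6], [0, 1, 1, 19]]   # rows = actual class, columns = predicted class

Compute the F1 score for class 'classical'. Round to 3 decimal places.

0.657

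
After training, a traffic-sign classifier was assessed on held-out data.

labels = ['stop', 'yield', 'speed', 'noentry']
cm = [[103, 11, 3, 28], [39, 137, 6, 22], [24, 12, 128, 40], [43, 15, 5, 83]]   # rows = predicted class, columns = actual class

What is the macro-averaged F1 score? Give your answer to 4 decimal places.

0.6413

Per-class F1 score (2·TP/(2·TP+FP+FN)):
  stop: TP=103, FP=11+3+28=42, FN=39+24+43=106 → 206/354 = 0.58192
  yield: TP=137, FP=39+6+22=67, FN=11+12+15=38 → 274/379 = 0.72296
  speed: TP=128, FP=24+12+40=76, FN=3+6+5=14 → 256/346 = 0.73988
  noentry: TP=83, FP=43+15+5=63, FN=28+22+40=90 → 166/319 = 0.52038
Macro-F1 score = mean = (0.58192 + 0.72296 + 0.73988 + 0.52038) / 4 = 0.6413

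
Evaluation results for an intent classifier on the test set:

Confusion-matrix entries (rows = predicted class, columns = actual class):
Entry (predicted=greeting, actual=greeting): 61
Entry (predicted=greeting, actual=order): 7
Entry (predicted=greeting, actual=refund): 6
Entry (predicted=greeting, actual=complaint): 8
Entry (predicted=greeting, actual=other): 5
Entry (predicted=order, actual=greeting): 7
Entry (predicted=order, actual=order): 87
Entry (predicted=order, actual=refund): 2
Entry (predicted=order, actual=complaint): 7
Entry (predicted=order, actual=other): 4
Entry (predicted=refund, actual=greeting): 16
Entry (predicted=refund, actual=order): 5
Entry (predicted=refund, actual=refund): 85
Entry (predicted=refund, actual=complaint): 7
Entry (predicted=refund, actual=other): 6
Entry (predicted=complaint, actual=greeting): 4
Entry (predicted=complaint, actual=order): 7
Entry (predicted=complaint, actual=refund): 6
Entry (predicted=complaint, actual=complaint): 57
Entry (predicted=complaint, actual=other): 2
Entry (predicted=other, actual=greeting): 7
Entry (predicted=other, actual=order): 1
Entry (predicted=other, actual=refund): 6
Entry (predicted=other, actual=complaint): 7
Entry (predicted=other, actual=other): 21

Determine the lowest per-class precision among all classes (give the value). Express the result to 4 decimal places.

Per-class precision (TP/(TP+FP)):
  greeting: TP=61, FP=7+6+8+5=26 → 61/87 = 0.70115
  order: TP=87, FP=7+2+7+4=20 → 87/107 = 0.81308
  refund: TP=85, FP=16+5+7+6=34 → 85/119 = 0.71429
  complaint: TP=57, FP=4+7+6+2=19 → 57/76 = 0.75000
  other: TP=21, FP=7+1+6+7=21 → 21/42 = 0.50000
Lowest is class 'other' with precision = 0.5000.

0.5000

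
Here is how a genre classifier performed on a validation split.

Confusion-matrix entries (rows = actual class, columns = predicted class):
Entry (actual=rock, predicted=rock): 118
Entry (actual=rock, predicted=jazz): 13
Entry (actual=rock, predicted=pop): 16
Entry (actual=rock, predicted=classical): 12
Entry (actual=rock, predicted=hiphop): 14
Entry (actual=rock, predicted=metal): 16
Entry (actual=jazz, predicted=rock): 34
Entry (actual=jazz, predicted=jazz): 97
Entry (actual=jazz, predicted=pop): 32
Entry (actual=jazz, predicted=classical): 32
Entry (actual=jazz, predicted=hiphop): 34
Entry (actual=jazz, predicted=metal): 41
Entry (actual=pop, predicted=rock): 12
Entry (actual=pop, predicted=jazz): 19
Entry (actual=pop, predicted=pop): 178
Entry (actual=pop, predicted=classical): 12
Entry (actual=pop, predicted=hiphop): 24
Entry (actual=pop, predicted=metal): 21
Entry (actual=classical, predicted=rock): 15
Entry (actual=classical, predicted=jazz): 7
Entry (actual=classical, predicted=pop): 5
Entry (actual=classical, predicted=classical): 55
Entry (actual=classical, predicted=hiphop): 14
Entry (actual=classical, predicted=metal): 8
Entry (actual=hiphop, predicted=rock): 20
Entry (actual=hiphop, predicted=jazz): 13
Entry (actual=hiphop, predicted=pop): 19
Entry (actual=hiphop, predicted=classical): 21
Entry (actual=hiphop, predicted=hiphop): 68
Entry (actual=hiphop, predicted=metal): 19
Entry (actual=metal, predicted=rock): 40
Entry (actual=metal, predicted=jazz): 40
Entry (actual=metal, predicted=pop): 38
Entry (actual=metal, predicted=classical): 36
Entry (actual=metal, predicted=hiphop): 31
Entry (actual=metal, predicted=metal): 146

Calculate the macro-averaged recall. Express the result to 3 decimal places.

Per-class recall (TP/(TP+FN)):
  rock: TP=118, FN=13+16+12+14+16=71 → 118/189 = 0.6243
  jazz: TP=97, FN=34+32+32+34+41=173 → 97/270 = 0.3593
  pop: TP=178, FN=12+19+12+24+21=88 → 178/266 = 0.6692
  classical: TP=55, FN=15+7+5+14+8=49 → 55/104 = 0.5288
  hiphop: TP=68, FN=20+13+19+21+19=92 → 68/160 = 0.4250
  metal: TP=146, FN=40+40+38+36+31=185 → 146/331 = 0.4411
Macro-recall = mean = (0.6243 + 0.3593 + 0.6692 + 0.5288 + 0.4250 + 0.4411) / 6 = 0.508

0.508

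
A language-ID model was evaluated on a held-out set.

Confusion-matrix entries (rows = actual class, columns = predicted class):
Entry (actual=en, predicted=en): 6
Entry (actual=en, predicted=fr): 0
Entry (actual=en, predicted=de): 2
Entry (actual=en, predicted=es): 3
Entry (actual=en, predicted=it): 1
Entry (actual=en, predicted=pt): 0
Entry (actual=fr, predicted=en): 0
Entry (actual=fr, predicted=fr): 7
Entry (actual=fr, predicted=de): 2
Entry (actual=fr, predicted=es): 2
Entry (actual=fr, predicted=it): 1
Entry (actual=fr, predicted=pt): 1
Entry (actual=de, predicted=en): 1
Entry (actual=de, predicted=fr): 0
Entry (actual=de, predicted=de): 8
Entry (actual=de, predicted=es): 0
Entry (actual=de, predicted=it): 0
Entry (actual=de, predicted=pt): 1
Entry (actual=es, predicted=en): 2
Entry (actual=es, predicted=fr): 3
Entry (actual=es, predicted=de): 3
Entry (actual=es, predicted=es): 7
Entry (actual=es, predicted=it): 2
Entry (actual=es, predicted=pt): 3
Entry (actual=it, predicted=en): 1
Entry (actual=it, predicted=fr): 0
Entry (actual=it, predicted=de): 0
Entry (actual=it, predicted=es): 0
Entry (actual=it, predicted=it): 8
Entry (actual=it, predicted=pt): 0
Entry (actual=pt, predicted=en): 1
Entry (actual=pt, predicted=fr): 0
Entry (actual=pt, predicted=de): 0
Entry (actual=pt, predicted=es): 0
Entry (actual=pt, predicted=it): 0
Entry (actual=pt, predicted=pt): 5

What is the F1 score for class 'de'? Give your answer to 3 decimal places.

F1 score = 2·TP/(2·TP+FP+FN).
de: TP=8, FP=2+2+3+0+0=7, FN=1+0+0+0+1=2 → 16/25 = 0.6400

0.640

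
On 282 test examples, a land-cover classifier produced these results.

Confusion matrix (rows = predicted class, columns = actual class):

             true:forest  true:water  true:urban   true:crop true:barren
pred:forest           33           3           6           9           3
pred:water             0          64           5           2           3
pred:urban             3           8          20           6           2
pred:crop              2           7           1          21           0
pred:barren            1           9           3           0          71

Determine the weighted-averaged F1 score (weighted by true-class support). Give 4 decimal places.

Per-class F1 score (2·TP/(2·TP+FP+FN)):
  forest: TP=33, FP=3+6+9+3=21, FN=0+3+2+1=6 → 66/93 = 0.70968
  water: TP=64, FP=0+5+2+3=10, FN=3+8+7+9=27 → 128/165 = 0.77576
  urban: TP=20, FP=3+8+6+2=19, FN=6+5+1+3=15 → 40/74 = 0.54054
  crop: TP=21, FP=2+7+1+0=10, FN=9+2+6+0=17 → 42/69 = 0.60870
  barren: TP=71, FP=1+9+3+0=13, FN=3+3+2+0=8 → 142/163 = 0.87117
Weighted-F1 score = Σ (supportᵢ/N)·F1 scoreᵢ with N=282: (39/282)·0.70968 + (91/282)·0.77576 + (35/282)·0.54054 + (38/282)·0.60870 + (79/282)·0.87117 = 0.7416

0.7416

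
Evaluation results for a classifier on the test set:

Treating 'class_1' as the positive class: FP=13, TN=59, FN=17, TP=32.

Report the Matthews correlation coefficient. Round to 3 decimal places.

MCC = (TP·TN − FP·FN) / √((TP+FP)(TP+FN)(TN+FP)(TN+FN))
Numerator = 32·59 − 13·17 = 1667
Denominator = √(45·49·72·76) = √12065760 = 3473.5803
MCC = 1667 / 3473.5803 = 0.480

0.480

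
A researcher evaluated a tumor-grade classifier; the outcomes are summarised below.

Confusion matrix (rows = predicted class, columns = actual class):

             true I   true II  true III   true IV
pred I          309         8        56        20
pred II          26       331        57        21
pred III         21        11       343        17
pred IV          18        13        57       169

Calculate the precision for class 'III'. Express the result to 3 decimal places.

Treat 'III' as positive and all other classes as negative.
precision = TP/(TP+FP).
III: TP=343, FP=21+11+17=49 → 343/392 = 0.8750

0.875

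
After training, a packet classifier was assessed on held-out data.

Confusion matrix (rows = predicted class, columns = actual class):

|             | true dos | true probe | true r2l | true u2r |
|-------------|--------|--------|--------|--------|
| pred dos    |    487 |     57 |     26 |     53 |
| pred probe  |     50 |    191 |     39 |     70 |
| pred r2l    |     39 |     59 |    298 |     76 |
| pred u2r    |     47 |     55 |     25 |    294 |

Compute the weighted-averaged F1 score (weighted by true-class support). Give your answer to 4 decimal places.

Per-class F1 score (2·TP/(2·TP+FP+FN)):
  dos: TP=487, FP=57+26+53=136, FN=50+39+47=136 → 974/1246 = 0.78170
  probe: TP=191, FP=50+39+70=159, FN=57+59+55=171 → 382/712 = 0.53652
  r2l: TP=298, FP=39+59+76=174, FN=26+39+25=90 → 596/860 = 0.69302
  u2r: TP=294, FP=47+55+25=127, FN=53+70+76=199 → 588/914 = 0.64333
Weighted-F1 score = Σ (supportᵢ/N)·F1 scoreᵢ with N=1866: (623/1866)·0.78170 + (362/1866)·0.53652 + (388/1866)·0.69302 + (493/1866)·0.64333 = 0.6791

0.6791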